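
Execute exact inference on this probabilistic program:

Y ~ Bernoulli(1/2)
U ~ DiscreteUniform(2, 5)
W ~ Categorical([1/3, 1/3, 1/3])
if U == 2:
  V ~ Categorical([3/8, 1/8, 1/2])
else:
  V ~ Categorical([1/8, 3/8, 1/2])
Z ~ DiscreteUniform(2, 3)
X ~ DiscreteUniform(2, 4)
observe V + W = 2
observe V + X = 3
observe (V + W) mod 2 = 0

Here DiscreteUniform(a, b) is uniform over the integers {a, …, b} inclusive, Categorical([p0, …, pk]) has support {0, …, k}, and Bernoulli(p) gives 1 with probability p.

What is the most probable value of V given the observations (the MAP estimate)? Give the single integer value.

argmax_v P(V = v | obs) = 1

Enumerate traces; 32 have nonzero weight after conditioning:
  (Y=0, U=2, W=1, V=1, Z=2, X=2) weight 1/1152
  (Y=0, U=2, W=1, V=1, Z=3, X=2) weight 1/1152
  (Y=0, U=2, W=2, V=0, Z=2, X=3) weight 1/384
  (Y=0, U=2, W=2, V=0, Z=3, X=3) weight 1/384
  (Y=0, U=3, W=1, V=1, Z=2, X=2) weight 1/384
  (Y=0, U=3, W=1, V=1, Z=3, X=2) weight 1/384
  (Y=0, U=3, W=2, V=0, Z=2, X=3) weight 1/1152
  (Y=0, U=3, W=2, V=0, Z=3, X=3) weight 1/1152
  … 24 more
Group by V:
  weight(V=0) = 1/48
  weight(V=1) = 5/144
Total weight = 1/48 + 5/144 = 1/18
P(V=0 | obs) = 1/48 / 1/18 = 3/8
P(V=1 | obs) = 5/144 / 1/18 = 5/8
argmax = 1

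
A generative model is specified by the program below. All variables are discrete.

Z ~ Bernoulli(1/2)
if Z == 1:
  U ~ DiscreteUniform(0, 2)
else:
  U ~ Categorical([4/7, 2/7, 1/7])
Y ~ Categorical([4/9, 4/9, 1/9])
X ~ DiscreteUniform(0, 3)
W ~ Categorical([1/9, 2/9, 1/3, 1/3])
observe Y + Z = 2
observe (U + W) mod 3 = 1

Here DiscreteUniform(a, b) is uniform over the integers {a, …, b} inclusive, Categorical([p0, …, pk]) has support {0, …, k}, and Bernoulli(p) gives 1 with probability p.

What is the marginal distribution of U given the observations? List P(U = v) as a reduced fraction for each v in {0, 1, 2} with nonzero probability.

Enumerate traces; 32 have nonzero weight after conditioning:
  (Z=0, U=0, Y=2, X=0, W=1) weight 1/567
  (Z=0, U=0, Y=2, X=1, W=1) weight 1/567
  (Z=0, U=0, Y=2, X=2, W=1) weight 1/567
  (Z=0, U=0, Y=2, X=3, W=1) weight 1/567
  (Z=0, U=1, Y=2, X=0, W=0) weight 1/2268
  (Z=0, U=1, Y=2, X=0, W=3) weight 1/756
  (Z=0, U=1, Y=2, X=1, W=0) weight 1/2268
  (Z=0, U=1, Y=2, X=1, W=3) weight 1/756
  (Z=0, U=2, Y=2, X=0, W=2) weight 1/1512
  … 23 more
Group by U:
  weight(U=0) = 40/1701
  weight(U=1) = 68/1701
  weight(U=2) = 31/1134
Total weight = 40/1701 + 68/1701 + 31/1134 = 103/1134
P(U=0 | obs) = 40/1701 / 103/1134 = 80/309
P(U=1 | obs) = 68/1701 / 103/1134 = 136/309
P(U=2 | obs) = 31/1134 / 103/1134 = 31/103

P(U=0) = 80/309, P(U=1) = 136/309, P(U=2) = 31/103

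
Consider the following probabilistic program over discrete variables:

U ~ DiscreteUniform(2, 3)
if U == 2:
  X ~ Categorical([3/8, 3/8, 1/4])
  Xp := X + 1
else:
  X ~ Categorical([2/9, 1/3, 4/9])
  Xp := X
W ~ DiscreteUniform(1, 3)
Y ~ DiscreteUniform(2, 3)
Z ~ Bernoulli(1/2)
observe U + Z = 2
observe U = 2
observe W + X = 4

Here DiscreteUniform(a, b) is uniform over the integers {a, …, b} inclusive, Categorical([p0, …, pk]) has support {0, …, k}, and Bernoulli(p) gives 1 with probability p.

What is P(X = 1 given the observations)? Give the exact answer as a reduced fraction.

P(X = 1 | obs) = 3/5

Enumerate traces; 4 have nonzero weight after conditioning:
  (U=2, X=1, W=3, Y=2, Z=0) weight 1/64
  (U=2, X=1, W=3, Y=3, Z=0) weight 1/64
  (U=2, X=2, W=2, Y=2, Z=0) weight 1/96
  (U=2, X=2, W=2, Y=3, Z=0) weight 1/96
Group by X:
  weight(X=1) = 1/32
  weight(X=2) = 1/48
Total weight = 1/32 + 1/48 = 5/96
P(X=1 | obs) = 1/32 / 5/96 = 3/5
P(X=2 | obs) = 1/48 / 5/96 = 2/5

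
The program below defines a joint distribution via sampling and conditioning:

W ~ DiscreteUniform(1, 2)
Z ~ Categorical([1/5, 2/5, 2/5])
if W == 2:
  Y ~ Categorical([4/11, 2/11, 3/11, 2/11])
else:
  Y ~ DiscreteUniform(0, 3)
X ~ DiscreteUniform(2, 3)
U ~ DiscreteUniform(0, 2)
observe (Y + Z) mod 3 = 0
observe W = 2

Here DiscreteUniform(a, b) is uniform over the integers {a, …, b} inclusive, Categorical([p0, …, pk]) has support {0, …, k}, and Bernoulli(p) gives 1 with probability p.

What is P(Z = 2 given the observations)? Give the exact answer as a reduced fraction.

P(Z = 2 | obs) = 1/4

Enumerate traces; 24 have nonzero weight after conditioning:
  (W=2, Z=0, Y=0, X=2, U=0) weight 1/165
  (W=2, Z=0, Y=0, X=2, U=1) weight 1/165
  (W=2, Z=0, Y=0, X=2, U=2) weight 1/165
  (W=2, Z=0, Y=0, X=3, U=0) weight 1/165
  (W=2, Z=0, Y=0, X=3, U=1) weight 1/165
  (W=2, Z=0, Y=0, X=3, U=2) weight 1/165
  (W=2, Z=0, Y=3, X=2, U=0) weight 1/330
  (W=2, Z=0, Y=3, X=2, U=1) weight 1/330
  (W=2, Z=1, Y=2, X=2, U=0) weight 1/110
  (W=2, Z=2, Y=1, X=2, U=0) weight 1/165
  … 14 more
Group by Z:
  weight(Z=0) = 3/55
  weight(Z=1) = 3/55
  weight(Z=2) = 2/55
Total weight = 3/55 + 3/55 + 2/55 = 8/55
P(Z=0 | obs) = 3/55 / 8/55 = 3/8
P(Z=1 | obs) = 3/55 / 8/55 = 3/8
P(Z=2 | obs) = 2/55 / 8/55 = 1/4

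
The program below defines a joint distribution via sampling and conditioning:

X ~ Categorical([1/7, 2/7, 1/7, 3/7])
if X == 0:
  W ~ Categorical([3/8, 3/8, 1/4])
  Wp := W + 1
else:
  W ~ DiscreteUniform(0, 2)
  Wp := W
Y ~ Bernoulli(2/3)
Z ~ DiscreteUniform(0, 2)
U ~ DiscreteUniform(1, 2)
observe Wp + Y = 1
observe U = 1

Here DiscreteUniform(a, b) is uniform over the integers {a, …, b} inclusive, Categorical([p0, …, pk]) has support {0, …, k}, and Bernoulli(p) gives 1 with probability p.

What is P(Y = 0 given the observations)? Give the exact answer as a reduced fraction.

P(Y = 0 | obs) = 19/51

Enumerate traces; 21 have nonzero weight after conditioning:
  (X=0, W=0, Y=0, Z=0, U=1) weight 1/336
  (X=0, W=0, Y=0, Z=1, U=1) weight 1/336
  (X=0, W=0, Y=0, Z=2, U=1) weight 1/336
  (X=1, W=0, Y=1, Z=0, U=1) weight 2/189
  (X=1, W=0, Y=1, Z=1, U=1) weight 2/189
  (X=1, W=0, Y=1, Z=2, U=1) weight 2/189
  (X=1, W=1, Y=0, Z=0, U=1) weight 1/189
  (X=1, W=1, Y=0, Z=1, U=1) weight 1/189
  … 13 more
Group by Y:
  weight(Y=0) = 19/336
  weight(Y=1) = 2/21
Total weight = 19/336 + 2/21 = 17/112
P(Y=0 | obs) = 19/336 / 17/112 = 19/51
P(Y=1 | obs) = 2/21 / 17/112 = 32/51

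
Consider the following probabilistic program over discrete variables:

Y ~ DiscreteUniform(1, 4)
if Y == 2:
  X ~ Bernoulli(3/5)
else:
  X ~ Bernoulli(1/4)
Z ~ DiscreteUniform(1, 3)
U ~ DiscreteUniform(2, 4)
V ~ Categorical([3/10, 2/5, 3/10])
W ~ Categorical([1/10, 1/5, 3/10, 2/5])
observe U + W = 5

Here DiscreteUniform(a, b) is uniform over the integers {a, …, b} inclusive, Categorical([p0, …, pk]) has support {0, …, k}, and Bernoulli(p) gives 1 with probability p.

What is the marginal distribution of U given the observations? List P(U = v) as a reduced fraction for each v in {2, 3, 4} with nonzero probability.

Enumerate traces; 216 have nonzero weight after conditioning:
  (Y=1, X=0, Z=1, U=2, V=0, W=3) weight 1/400
  (Y=1, X=0, Z=1, U=2, V=1, W=3) weight 1/300
  (Y=1, X=0, Z=1, U=2, V=2, W=3) weight 1/400
  (Y=1, X=0, Z=1, U=3, V=0, W=2) weight 3/1600
  (Y=1, X=0, Z=1, U=3, V=1, W=2) weight 1/400
  (Y=1, X=0, Z=1, U=3, V=2, W=2) weight 3/1600
  (Y=1, X=0, Z=1, U=4, V=0, W=1) weight 1/800
  (Y=1, X=0, Z=1, U=4, V=1, W=1) weight 1/600
  … 208 more
Group by U:
  weight(U=2) = 2/15
  weight(U=3) = 1/10
  weight(U=4) = 1/15
Total weight = 2/15 + 1/10 + 1/15 = 3/10
P(U=2 | obs) = 2/15 / 3/10 = 4/9
P(U=3 | obs) = 1/10 / 3/10 = 1/3
P(U=4 | obs) = 1/15 / 3/10 = 2/9

P(U=2) = 4/9, P(U=3) = 1/3, P(U=4) = 2/9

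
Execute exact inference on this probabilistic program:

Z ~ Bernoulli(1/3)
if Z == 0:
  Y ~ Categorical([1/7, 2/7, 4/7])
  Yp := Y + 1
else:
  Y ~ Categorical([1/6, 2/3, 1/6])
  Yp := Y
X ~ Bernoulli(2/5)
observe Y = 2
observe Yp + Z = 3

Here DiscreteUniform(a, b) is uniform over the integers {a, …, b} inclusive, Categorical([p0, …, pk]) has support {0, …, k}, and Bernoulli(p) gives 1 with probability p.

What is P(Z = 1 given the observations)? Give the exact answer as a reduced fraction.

Enumerate traces; 4 have nonzero weight after conditioning:
  (Z=0, Y=2, X=0) weight 8/35
  (Z=0, Y=2, X=1) weight 16/105
  (Z=1, Y=2, X=0) weight 1/30
  (Z=1, Y=2, X=1) weight 1/45
Group by Z:
  weight(Z=0) = 8/21
  weight(Z=1) = 1/18
Total weight = 8/21 + 1/18 = 55/126
P(Z=0 | obs) = 8/21 / 55/126 = 48/55
P(Z=1 | obs) = 1/18 / 55/126 = 7/55

P(Z = 1 | obs) = 7/55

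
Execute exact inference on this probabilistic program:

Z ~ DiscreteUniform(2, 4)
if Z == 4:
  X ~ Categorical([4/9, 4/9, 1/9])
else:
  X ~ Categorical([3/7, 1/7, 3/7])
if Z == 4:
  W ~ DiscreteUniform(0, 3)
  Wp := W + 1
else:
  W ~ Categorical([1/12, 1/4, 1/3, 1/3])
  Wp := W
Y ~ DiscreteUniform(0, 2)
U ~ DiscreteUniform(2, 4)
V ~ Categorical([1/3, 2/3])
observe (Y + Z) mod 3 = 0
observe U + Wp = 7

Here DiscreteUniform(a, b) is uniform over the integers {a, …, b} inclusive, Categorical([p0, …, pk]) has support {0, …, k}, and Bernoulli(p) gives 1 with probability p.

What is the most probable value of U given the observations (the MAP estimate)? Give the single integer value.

Enumerate traces; 24 have nonzero weight after conditioning:
  (Z=2, X=0, W=3, Y=1, U=4, V=0) weight 1/567
  (Z=2, X=0, W=3, Y=1, U=4, V=1) weight 2/567
  (Z=2, X=1, W=3, Y=1, U=4, V=0) weight 1/1701
  (Z=2, X=1, W=3, Y=1, U=4, V=1) weight 2/1701
  (Z=2, X=2, W=3, Y=1, U=4, V=0) weight 1/567
  (Z=2, X=2, W=3, Y=1, U=4, V=1) weight 2/567
  (Z=3, X=0, W=3, Y=0, U=4, V=0) weight 1/567
  (Z=3, X=0, W=3, Y=0, U=4, V=1) weight 2/567
  (Z=4, X=0, W=3, Y=2, U=3, V=0) weight 1/729
  … 15 more
Group by U:
  weight(U=3) = 1/108
  weight(U=4) = 11/324
Total weight = 1/108 + 11/324 = 7/162
P(U=3 | obs) = 1/108 / 7/162 = 3/14
P(U=4 | obs) = 11/324 / 7/162 = 11/14
argmax = 4

argmax_v P(U = v | obs) = 4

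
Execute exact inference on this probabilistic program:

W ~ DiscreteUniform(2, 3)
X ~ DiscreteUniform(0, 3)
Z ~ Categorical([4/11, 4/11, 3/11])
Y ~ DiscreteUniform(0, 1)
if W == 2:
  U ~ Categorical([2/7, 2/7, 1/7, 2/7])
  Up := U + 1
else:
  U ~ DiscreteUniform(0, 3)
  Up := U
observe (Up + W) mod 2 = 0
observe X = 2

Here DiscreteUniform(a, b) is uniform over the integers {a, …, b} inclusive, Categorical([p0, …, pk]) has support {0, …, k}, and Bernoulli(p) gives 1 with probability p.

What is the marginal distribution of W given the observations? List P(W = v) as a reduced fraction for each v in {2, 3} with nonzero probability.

Enumerate traces; 24 have nonzero weight after conditioning:
  (W=2, X=2, Z=0, Y=0, U=1) weight 1/154
  (W=2, X=2, Z=0, Y=0, U=3) weight 1/154
  (W=2, X=2, Z=0, Y=1, U=1) weight 1/154
  (W=2, X=2, Z=0, Y=1, U=3) weight 1/154
  (W=2, X=2, Z=1, Y=0, U=1) weight 1/154
  (W=2, X=2, Z=1, Y=0, U=3) weight 1/154
  (W=2, X=2, Z=1, Y=1, U=1) weight 1/154
  (W=2, X=2, Z=1, Y=1, U=3) weight 1/154
  (W=3, X=2, Z=0, Y=0, U=1) weight 1/176
  … 15 more
Group by W:
  weight(W=2) = 1/14
  weight(W=3) = 1/16
Total weight = 1/14 + 1/16 = 15/112
P(W=2 | obs) = 1/14 / 15/112 = 8/15
P(W=3 | obs) = 1/16 / 15/112 = 7/15

P(W=2) = 8/15, P(W=3) = 7/15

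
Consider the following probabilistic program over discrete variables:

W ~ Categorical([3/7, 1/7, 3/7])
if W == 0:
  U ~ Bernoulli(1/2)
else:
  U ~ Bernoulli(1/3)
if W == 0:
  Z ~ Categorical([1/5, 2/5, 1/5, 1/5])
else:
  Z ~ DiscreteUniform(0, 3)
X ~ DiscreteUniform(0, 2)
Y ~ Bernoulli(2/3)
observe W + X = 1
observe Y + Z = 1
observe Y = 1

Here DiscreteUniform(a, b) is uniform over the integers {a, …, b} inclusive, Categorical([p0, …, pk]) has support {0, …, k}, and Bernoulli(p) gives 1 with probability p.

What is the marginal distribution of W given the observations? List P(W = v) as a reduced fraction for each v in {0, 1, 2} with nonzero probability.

P(W=0) = 12/17, P(W=1) = 5/17

Enumerate traces; 4 have nonzero weight after conditioning:
  (W=0, U=0, Z=0, X=1, Y=1) weight 1/105
  (W=0, U=1, Z=0, X=1, Y=1) weight 1/105
  (W=1, U=0, Z=0, X=0, Y=1) weight 1/189
  (W=1, U=1, Z=0, X=0, Y=1) weight 1/378
Group by W:
  weight(W=0) = 2/105
  weight(W=1) = 1/126
Total weight = 2/105 + 1/126 = 17/630
P(W=0 | obs) = 2/105 / 17/630 = 12/17
P(W=1 | obs) = 1/126 / 17/630 = 5/17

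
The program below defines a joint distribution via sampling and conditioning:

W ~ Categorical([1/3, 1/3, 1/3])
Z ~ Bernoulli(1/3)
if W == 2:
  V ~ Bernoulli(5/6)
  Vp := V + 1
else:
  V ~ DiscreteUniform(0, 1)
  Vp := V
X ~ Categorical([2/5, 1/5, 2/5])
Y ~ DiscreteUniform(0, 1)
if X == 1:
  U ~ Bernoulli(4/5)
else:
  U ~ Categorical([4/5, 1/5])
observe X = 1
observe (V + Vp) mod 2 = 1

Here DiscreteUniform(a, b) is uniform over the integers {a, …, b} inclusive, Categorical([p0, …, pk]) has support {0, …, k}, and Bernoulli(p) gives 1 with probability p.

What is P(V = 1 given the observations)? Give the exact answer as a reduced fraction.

Enumerate traces; 16 have nonzero weight after conditioning:
  (W=2, Z=0, V=0, X=1, Y=0, U=0) weight 1/1350
  (W=2, Z=0, V=0, X=1, Y=0, U=1) weight 2/675
  (W=2, Z=0, V=0, X=1, Y=1, U=0) weight 1/1350
  (W=2, Z=0, V=0, X=1, Y=1, U=1) weight 2/675
  (W=2, Z=0, V=1, X=1, Y=0, U=0) weight 1/270
  (W=2, Z=0, V=1, X=1, Y=0, U=1) weight 2/135
  (W=2, Z=0, V=1, X=1, Y=1, U=0) weight 1/270
  (W=2, Z=0, V=1, X=1, Y=1, U=1) weight 2/135
  … 8 more
Group by V:
  weight(V=0) = 1/90
  weight(V=1) = 1/18
Total weight = 1/90 + 1/18 = 1/15
P(V=0 | obs) = 1/90 / 1/15 = 1/6
P(V=1 | obs) = 1/18 / 1/15 = 5/6

P(V = 1 | obs) = 5/6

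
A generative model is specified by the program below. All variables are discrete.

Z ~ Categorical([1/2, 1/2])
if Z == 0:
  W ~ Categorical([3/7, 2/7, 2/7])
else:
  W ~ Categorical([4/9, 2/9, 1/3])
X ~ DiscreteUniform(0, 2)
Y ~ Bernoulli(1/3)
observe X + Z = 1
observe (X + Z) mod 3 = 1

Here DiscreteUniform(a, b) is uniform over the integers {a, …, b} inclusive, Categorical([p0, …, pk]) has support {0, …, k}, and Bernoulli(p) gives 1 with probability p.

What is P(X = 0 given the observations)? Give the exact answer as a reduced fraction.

P(X = 0 | obs) = 1/2

Enumerate traces; 12 have nonzero weight after conditioning:
  (Z=0, W=0, X=1, Y=0) weight 1/21
  (Z=0, W=0, X=1, Y=1) weight 1/42
  (Z=0, W=1, X=1, Y=0) weight 2/63
  (Z=0, W=1, X=1, Y=1) weight 1/63
  (Z=0, W=2, X=1, Y=0) weight 2/63
  (Z=0, W=2, X=1, Y=1) weight 1/63
  (Z=1, W=0, X=0, Y=0) weight 4/81
  (Z=1, W=0, X=0, Y=1) weight 2/81
  … 4 more
Group by X:
  weight(X=0) = 1/6
  weight(X=1) = 1/6
Total weight = 1/6 + 1/6 = 1/3
P(X=0 | obs) = 1/6 / 1/3 = 1/2
P(X=1 | obs) = 1/6 / 1/3 = 1/2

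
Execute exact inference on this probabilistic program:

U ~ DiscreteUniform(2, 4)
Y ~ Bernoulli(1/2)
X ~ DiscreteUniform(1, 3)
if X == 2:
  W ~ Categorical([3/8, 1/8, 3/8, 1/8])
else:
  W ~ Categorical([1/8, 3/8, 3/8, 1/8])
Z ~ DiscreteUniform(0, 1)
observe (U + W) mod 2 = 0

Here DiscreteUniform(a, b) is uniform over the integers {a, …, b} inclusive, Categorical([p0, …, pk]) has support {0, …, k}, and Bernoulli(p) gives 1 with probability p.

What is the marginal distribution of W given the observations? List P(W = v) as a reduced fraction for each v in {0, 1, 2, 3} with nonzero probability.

P(W=0) = 5/19, P(W=1) = 7/38, P(W=2) = 9/19, P(W=3) = 3/38

Enumerate traces; 72 have nonzero weight after conditioning:
  (U=2, Y=0, X=1, W=0, Z=0) weight 1/288
  (U=2, Y=0, X=1, W=0, Z=1) weight 1/288
  (U=2, Y=0, X=1, W=2, Z=0) weight 1/96
  (U=2, Y=0, X=1, W=2, Z=1) weight 1/96
  (U=2, Y=0, X=2, W=0, Z=0) weight 1/96
  (U=2, Y=0, X=2, W=0, Z=1) weight 1/96
  (U=2, Y=0, X=2, W=2, Z=0) weight 1/96
  (U=2, Y=0, X=2, W=2, Z=1) weight 1/96
  (U=3, Y=0, X=1, W=1, Z=0) weight 1/96
  (U=3, Y=0, X=1, W=3, Z=0) weight 1/288
  … 62 more
Group by W:
  weight(W=0) = 5/36
  weight(W=1) = 7/72
  weight(W=2) = 1/4
  weight(W=3) = 1/24
Total weight = 5/36 + 7/72 + 1/4 + 1/24 = 19/36
P(W=0 | obs) = 5/36 / 19/36 = 5/19
P(W=1 | obs) = 7/72 / 19/36 = 7/38
P(W=2 | obs) = 1/4 / 19/36 = 9/19
P(W=3 | obs) = 1/24 / 19/36 = 3/38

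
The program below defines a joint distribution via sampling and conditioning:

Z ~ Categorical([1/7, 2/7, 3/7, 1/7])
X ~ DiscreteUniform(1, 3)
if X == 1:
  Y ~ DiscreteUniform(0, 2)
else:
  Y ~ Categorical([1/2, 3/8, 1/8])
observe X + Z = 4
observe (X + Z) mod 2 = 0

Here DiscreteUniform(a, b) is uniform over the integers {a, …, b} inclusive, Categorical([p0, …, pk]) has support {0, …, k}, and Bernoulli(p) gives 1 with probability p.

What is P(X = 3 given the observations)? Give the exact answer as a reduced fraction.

P(X = 3 | obs) = 1/3

Enumerate traces; 9 have nonzero weight after conditioning:
  (Z=1, X=3, Y=0) weight 1/21
  (Z=1, X=3, Y=1) weight 1/28
  (Z=1, X=3, Y=2) weight 1/84
  (Z=2, X=2, Y=0) weight 1/14
  (Z=2, X=2, Y=1) weight 3/56
  (Z=2, X=2, Y=2) weight 1/56
  (Z=3, X=1, Y=0) weight 1/63
  (Z=3, X=1, Y=1) weight 1/63
  … 1 more
Group by X:
  weight(X=1) = 1/21
  weight(X=2) = 1/7
  weight(X=3) = 2/21
Total weight = 1/21 + 1/7 + 2/21 = 2/7
P(X=1 | obs) = 1/21 / 2/7 = 1/6
P(X=2 | obs) = 1/7 / 2/7 = 1/2
P(X=3 | obs) = 2/21 / 2/7 = 1/3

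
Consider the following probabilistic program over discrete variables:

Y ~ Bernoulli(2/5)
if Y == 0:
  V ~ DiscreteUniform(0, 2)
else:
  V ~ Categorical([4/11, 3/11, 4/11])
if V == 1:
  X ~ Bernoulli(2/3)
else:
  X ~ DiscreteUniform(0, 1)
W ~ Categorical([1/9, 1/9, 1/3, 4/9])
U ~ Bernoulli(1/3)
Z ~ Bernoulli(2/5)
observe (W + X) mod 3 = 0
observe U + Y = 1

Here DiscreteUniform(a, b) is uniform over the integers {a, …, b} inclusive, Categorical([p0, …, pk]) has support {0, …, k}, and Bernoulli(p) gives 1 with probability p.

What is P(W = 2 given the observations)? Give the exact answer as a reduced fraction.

Enumerate traces; 36 have nonzero weight after conditioning:
  (Y=0, V=0, X=0, W=0, U=1, Z=0) weight 1/450
  (Y=0, V=0, X=0, W=0, U=1, Z=1) weight 1/675
  (Y=0, V=0, X=0, W=3, U=1, Z=0) weight 2/225
  (Y=0, V=0, X=0, W=3, U=1, Z=1) weight 4/675
  (Y=0, V=0, X=1, W=2, U=1, Z=0) weight 1/150
  (Y=0, V=0, X=1, W=2, U=1, Z=1) weight 1/225
  (Y=0, V=1, X=0, W=0, U=1, Z=0) weight 1/675
  (Y=0, V=1, X=0, W=0, U=1, Z=1) weight 2/2025
  … 28 more
Group by W:
  weight(W=0) = 104/4455
  weight(W=2) = 127/1485
  weight(W=3) = 416/4455
Total weight = 104/4455 + 127/1485 + 416/4455 = 901/4455
P(W=0 | obs) = 104/4455 / 901/4455 = 104/901
P(W=2 | obs) = 127/1485 / 901/4455 = 381/901
P(W=3 | obs) = 416/4455 / 901/4455 = 416/901

P(W = 2 | obs) = 381/901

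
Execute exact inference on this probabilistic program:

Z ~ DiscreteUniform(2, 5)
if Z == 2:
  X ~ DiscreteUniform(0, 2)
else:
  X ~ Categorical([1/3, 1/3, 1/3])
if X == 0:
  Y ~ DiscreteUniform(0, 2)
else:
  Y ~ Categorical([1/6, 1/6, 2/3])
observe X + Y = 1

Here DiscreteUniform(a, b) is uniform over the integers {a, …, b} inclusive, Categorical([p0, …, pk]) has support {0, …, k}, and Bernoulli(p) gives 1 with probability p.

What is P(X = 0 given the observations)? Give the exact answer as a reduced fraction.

Enumerate traces; 8 have nonzero weight after conditioning:
  (Z=2, X=0, Y=1) weight 1/36
  (Z=2, X=1, Y=0) weight 1/72
  (Z=3, X=0, Y=1) weight 1/36
  (Z=3, X=1, Y=0) weight 1/72
  (Z=4, X=0, Y=1) weight 1/36
  (Z=4, X=1, Y=0) weight 1/72
  (Z=5, X=0, Y=1) weight 1/36
  (Z=5, X=1, Y=0) weight 1/72
Group by X:
  weight(X=0) = 1/9
  weight(X=1) = 1/18
Total weight = 1/9 + 1/18 = 1/6
P(X=0 | obs) = 1/9 / 1/6 = 2/3
P(X=1 | obs) = 1/18 / 1/6 = 1/3

P(X = 0 | obs) = 2/3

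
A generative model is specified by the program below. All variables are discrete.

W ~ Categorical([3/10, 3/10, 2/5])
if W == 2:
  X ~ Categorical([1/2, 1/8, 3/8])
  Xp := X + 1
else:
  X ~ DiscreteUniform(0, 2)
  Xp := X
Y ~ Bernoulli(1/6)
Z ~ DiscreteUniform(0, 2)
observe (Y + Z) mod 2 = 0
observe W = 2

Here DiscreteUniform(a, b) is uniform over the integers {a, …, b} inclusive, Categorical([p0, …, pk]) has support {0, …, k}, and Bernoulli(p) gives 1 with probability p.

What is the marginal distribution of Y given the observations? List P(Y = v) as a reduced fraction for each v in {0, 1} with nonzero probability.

P(Y=0) = 10/11, P(Y=1) = 1/11

Enumerate traces; 9 have nonzero weight after conditioning:
  (W=2, X=0, Y=0, Z=0) weight 1/18
  (W=2, X=0, Y=0, Z=2) weight 1/18
  (W=2, X=0, Y=1, Z=1) weight 1/90
  (W=2, X=1, Y=0, Z=0) weight 1/72
  (W=2, X=1, Y=0, Z=2) weight 1/72
  (W=2, X=1, Y=1, Z=1) weight 1/360
  (W=2, X=2, Y=0, Z=0) weight 1/24
  (W=2, X=2, Y=0, Z=2) weight 1/24
  … 1 more
Group by Y:
  weight(Y=0) = 2/9
  weight(Y=1) = 1/45
Total weight = 2/9 + 1/45 = 11/45
P(Y=0 | obs) = 2/9 / 11/45 = 10/11
P(Y=1 | obs) = 1/45 / 11/45 = 1/11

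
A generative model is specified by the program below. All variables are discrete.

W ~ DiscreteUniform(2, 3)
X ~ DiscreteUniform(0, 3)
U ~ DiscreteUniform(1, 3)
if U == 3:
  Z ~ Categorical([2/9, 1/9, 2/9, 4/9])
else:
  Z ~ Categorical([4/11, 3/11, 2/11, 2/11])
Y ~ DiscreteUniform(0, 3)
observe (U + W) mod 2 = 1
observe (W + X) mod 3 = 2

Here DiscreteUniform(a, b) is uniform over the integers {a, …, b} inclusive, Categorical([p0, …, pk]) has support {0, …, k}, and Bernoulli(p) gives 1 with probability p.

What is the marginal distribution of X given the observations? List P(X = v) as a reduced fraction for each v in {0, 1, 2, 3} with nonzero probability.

P(X=0) = 2/5, P(X=2) = 1/5, P(X=3) = 2/5

Enumerate traces; 80 have nonzero weight after conditioning:
  (W=2, X=0, U=1, Z=0, Y=0) weight 1/264
  (W=2, X=0, U=1, Z=0, Y=1) weight 1/264
  (W=2, X=0, U=1, Z=0, Y=2) weight 1/264
  (W=2, X=0, U=1, Z=0, Y=3) weight 1/264
  (W=2, X=0, U=1, Z=1, Y=0) weight 1/352
  (W=2, X=0, U=1, Z=1, Y=1) weight 1/352
  (W=2, X=0, U=1, Z=1, Y=2) weight 1/352
  (W=2, X=0, U=1, Z=1, Y=3) weight 1/352
  (W=2, X=3, U=1, Z=0, Y=0) weight 1/264
  (W=3, X=2, U=2, Z=0, Y=0) weight 1/264
  … 70 more
Group by X:
  weight(X=0) = 1/12
  weight(X=2) = 1/24
  weight(X=3) = 1/12
Total weight = 1/12 + 1/24 + 1/12 = 5/24
P(X=0 | obs) = 1/12 / 5/24 = 2/5
P(X=2 | obs) = 1/24 / 5/24 = 1/5
P(X=3 | obs) = 1/12 / 5/24 = 2/5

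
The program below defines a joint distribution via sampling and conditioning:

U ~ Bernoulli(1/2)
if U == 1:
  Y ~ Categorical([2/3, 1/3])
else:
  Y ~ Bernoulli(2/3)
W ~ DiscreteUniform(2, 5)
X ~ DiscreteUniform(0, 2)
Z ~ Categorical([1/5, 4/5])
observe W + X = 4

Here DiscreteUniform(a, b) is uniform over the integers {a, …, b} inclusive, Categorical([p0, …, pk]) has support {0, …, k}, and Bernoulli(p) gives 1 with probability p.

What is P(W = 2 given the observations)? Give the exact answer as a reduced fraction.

P(W = 2 | obs) = 1/3

Enumerate traces; 24 have nonzero weight after conditioning:
  (U=0, Y=0, W=2, X=2, Z=0) weight 1/360
  (U=0, Y=0, W=2, X=2, Z=1) weight 1/90
  (U=0, Y=0, W=3, X=1, Z=0) weight 1/360
  (U=0, Y=0, W=3, X=1, Z=1) weight 1/90
  (U=0, Y=0, W=4, X=0, Z=0) weight 1/360
  (U=0, Y=0, W=4, X=0, Z=1) weight 1/90
  (U=0, Y=1, W=2, X=2, Z=0) weight 1/180
  (U=0, Y=1, W=2, X=2, Z=1) weight 1/45
  … 16 more
Group by W:
  weight(W=2) = 1/12
  weight(W=3) = 1/12
  weight(W=4) = 1/12
Total weight = 1/12 + 1/12 + 1/12 = 1/4
P(W=2 | obs) = 1/12 / 1/4 = 1/3
P(W=3 | obs) = 1/12 / 1/4 = 1/3
P(W=4 | obs) = 1/12 / 1/4 = 1/3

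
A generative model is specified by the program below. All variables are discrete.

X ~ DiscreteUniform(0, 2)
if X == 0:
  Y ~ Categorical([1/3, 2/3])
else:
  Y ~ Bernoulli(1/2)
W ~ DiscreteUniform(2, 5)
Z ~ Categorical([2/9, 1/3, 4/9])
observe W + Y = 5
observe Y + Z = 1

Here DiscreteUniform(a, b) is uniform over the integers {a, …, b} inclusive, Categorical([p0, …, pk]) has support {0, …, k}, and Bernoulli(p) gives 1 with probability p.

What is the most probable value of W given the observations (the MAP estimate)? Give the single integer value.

Enumerate traces; 6 have nonzero weight after conditioning:
  (X=0, Y=0, W=5, Z=1) weight 1/108
  (X=0, Y=1, W=4, Z=0) weight 1/81
  (X=1, Y=0, W=5, Z=1) weight 1/72
  (X=1, Y=1, W=4, Z=0) weight 1/108
  (X=2, Y=0, W=5, Z=1) weight 1/72
  (X=2, Y=1, W=4, Z=0) weight 1/108
Group by W:
  weight(W=4) = 5/162
  weight(W=5) = 1/27
Total weight = 5/162 + 1/27 = 11/162
P(W=4 | obs) = 5/162 / 11/162 = 5/11
P(W=5 | obs) = 1/27 / 11/162 = 6/11
argmax = 5

argmax_v P(W = v | obs) = 5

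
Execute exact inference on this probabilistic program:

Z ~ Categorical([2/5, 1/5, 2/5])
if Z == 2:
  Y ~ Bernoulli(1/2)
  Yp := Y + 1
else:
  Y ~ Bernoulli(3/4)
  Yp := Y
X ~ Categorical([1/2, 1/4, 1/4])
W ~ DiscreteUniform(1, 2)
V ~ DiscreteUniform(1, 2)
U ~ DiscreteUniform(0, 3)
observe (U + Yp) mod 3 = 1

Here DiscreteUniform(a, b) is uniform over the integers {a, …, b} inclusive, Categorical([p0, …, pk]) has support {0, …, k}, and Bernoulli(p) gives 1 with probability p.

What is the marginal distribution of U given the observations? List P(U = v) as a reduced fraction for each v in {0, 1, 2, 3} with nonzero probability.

Enumerate traces; 108 have nonzero weight after conditioning:
  (Z=0, Y=0, X=0, W=1, V=1, U=1) weight 1/320
  (Z=0, Y=0, X=0, W=1, V=2, U=1) weight 1/320
  (Z=0, Y=0, X=0, W=2, V=1, U=1) weight 1/320
  (Z=0, Y=0, X=0, W=2, V=2, U=1) weight 1/320
  (Z=0, Y=0, X=1, W=1, V=1, U=1) weight 1/640
  (Z=0, Y=0, X=1, W=1, V=2, U=1) weight 1/640
  (Z=0, Y=0, X=1, W=2, V=1, U=1) weight 1/640
  (Z=0, Y=0, X=1, W=2, V=2, U=1) weight 1/640
  (Z=0, Y=1, X=0, W=1, V=1, U=0) weight 3/320
  (Z=0, Y=1, X=0, W=1, V=1, U=3) weight 3/320
  … 98 more
Group by U:
  weight(U=0) = 13/80
  weight(U=1) = 3/80
  weight(U=2) = 1/20
  weight(U=3) = 13/80
Total weight = 13/80 + 3/80 + 1/20 + 13/80 = 33/80
P(U=0 | obs) = 13/80 / 33/80 = 13/33
P(U=1 | obs) = 3/80 / 33/80 = 1/11
P(U=2 | obs) = 1/20 / 33/80 = 4/33
P(U=3 | obs) = 13/80 / 33/80 = 13/33

P(U=0) = 13/33, P(U=1) = 1/11, P(U=2) = 4/33, P(U=3) = 13/33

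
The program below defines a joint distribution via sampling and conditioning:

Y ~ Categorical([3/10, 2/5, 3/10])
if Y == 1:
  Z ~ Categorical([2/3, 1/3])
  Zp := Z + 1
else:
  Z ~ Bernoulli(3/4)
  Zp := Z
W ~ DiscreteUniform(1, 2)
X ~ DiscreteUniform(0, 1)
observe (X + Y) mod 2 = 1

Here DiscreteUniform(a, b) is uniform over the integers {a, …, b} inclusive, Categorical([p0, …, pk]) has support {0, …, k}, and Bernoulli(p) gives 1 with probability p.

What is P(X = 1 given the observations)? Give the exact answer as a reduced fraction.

P(X = 1 | obs) = 3/5

Enumerate traces; 12 have nonzero weight after conditioning:
  (Y=0, Z=0, W=1, X=1) weight 3/160
  (Y=0, Z=0, W=2, X=1) weight 3/160
  (Y=0, Z=1, W=1, X=1) weight 9/160
  (Y=0, Z=1, W=2, X=1) weight 9/160
  (Y=1, Z=0, W=1, X=0) weight 1/15
  (Y=1, Z=0, W=2, X=0) weight 1/15
  (Y=1, Z=1, W=1, X=0) weight 1/30
  (Y=1, Z=1, W=2, X=0) weight 1/30
  … 4 more
Group by X:
  weight(X=0) = 1/5
  weight(X=1) = 3/10
Total weight = 1/5 + 3/10 = 1/2
P(X=0 | obs) = 1/5 / 1/2 = 2/5
P(X=1 | obs) = 3/10 / 1/2 = 3/5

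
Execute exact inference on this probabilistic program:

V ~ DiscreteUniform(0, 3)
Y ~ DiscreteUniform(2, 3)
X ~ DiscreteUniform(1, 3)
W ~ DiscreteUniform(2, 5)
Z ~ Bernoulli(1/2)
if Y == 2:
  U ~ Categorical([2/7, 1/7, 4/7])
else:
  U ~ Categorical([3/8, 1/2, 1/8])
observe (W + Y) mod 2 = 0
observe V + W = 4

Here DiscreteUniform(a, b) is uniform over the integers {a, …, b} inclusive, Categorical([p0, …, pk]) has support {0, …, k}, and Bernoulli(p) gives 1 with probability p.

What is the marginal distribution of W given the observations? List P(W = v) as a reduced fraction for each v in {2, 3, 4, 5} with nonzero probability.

P(W=2) = 1/3, P(W=3) = 1/3, P(W=4) = 1/3

Enumerate traces; 54 have nonzero weight after conditioning:
  (V=0, Y=2, X=1, W=4, Z=0, U=0) weight 1/672
  (V=0, Y=2, X=1, W=4, Z=0, U=1) weight 1/1344
  (V=0, Y=2, X=1, W=4, Z=0, U=2) weight 1/336
  (V=0, Y=2, X=1, W=4, Z=1, U=0) weight 1/672
  (V=0, Y=2, X=1, W=4, Z=1, U=1) weight 1/1344
  (V=0, Y=2, X=1, W=4, Z=1, U=2) weight 1/336
  (V=0, Y=2, X=2, W=4, Z=0, U=0) weight 1/672
  (V=0, Y=2, X=2, W=4, Z=0, U=1) weight 1/1344
  (V=1, Y=3, X=1, W=3, Z=0, U=0) weight 1/512
  (V=2, Y=2, X=1, W=2, Z=0, U=0) weight 1/672
  … 44 more
Group by W:
  weight(W=2) = 1/32
  weight(W=3) = 1/32
  weight(W=4) = 1/32
Total weight = 1/32 + 1/32 + 1/32 = 3/32
P(W=2 | obs) = 1/32 / 3/32 = 1/3
P(W=3 | obs) = 1/32 / 3/32 = 1/3
P(W=4 | obs) = 1/32 / 3/32 = 1/3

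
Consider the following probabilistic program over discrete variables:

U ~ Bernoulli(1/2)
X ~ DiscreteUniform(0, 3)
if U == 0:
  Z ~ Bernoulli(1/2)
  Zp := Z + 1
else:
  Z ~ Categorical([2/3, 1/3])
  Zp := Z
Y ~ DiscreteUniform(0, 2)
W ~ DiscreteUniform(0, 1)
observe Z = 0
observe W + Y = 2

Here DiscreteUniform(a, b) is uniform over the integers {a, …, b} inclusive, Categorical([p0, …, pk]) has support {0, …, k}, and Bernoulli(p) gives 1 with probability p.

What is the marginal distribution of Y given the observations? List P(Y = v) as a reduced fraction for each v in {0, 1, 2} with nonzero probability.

P(Y=1) = 1/2, P(Y=2) = 1/2

Enumerate traces; 16 have nonzero weight after conditioning:
  (U=0, X=0, Z=0, Y=1, W=1) weight 1/96
  (U=0, X=0, Z=0, Y=2, W=0) weight 1/96
  (U=0, X=1, Z=0, Y=1, W=1) weight 1/96
  (U=0, X=1, Z=0, Y=2, W=0) weight 1/96
  (U=0, X=2, Z=0, Y=1, W=1) weight 1/96
  (U=0, X=2, Z=0, Y=2, W=0) weight 1/96
  (U=0, X=3, Z=0, Y=1, W=1) weight 1/96
  (U=0, X=3, Z=0, Y=2, W=0) weight 1/96
  … 8 more
Group by Y:
  weight(Y=1) = 7/72
  weight(Y=2) = 7/72
Total weight = 7/72 + 7/72 = 7/36
P(Y=1 | obs) = 7/72 / 7/36 = 1/2
P(Y=2 | obs) = 7/72 / 7/36 = 1/2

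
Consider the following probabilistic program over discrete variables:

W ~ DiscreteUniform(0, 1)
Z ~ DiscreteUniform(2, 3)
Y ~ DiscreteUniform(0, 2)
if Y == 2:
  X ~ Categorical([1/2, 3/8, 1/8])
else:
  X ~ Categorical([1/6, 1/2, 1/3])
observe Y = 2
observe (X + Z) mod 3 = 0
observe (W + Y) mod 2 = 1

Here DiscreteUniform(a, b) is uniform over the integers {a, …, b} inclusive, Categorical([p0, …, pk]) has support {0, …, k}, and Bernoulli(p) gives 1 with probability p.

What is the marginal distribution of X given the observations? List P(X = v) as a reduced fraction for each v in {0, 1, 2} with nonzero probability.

P(X=0) = 4/7, P(X=1) = 3/7

Enumerate traces; 2 have nonzero weight after conditioning:
  (W=1, Z=2, Y=2, X=1) weight 1/32
  (W=1, Z=3, Y=2, X=0) weight 1/24
Group by X:
  weight(X=0) = 1/24
  weight(X=1) = 1/32
Total weight = 1/24 + 1/32 = 7/96
P(X=0 | obs) = 1/24 / 7/96 = 4/7
P(X=1 | obs) = 1/32 / 7/96 = 3/7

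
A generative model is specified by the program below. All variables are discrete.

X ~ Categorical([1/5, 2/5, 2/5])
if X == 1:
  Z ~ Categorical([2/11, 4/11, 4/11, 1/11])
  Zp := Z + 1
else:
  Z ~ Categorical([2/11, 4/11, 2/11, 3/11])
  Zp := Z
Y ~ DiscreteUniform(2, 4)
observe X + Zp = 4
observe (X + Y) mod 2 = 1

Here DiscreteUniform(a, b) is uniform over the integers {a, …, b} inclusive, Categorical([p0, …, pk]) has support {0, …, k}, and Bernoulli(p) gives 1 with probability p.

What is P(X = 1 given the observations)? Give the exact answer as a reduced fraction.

Enumerate traces; 3 have nonzero weight after conditioning:
  (X=1, Z=2, Y=2) weight 8/165
  (X=1, Z=2, Y=4) weight 8/165
  (X=2, Z=2, Y=3) weight 4/165
Group by X:
  weight(X=1) = 16/165
  weight(X=2) = 4/165
Total weight = 16/165 + 4/165 = 4/33
P(X=1 | obs) = 16/165 / 4/33 = 4/5
P(X=2 | obs) = 4/165 / 4/33 = 1/5

P(X = 1 | obs) = 4/5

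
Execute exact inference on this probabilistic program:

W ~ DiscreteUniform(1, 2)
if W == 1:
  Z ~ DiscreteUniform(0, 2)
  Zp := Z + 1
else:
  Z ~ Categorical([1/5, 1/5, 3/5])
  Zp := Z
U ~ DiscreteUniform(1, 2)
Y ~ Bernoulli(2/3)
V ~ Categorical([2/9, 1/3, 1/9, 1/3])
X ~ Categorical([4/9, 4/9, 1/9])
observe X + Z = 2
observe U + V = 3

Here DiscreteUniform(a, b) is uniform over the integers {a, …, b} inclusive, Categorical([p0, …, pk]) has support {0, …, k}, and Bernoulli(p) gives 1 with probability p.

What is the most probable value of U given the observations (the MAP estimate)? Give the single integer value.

Enumerate traces; 24 have nonzero weight after conditioning:
  (W=1, Z=0, U=1, Y=0, V=2, X=2) weight 1/2916
  (W=1, Z=0, U=1, Y=1, V=2, X=2) weight 1/1458
  (W=1, Z=0, U=2, Y=0, V=1, X=2) weight 1/972
  (W=1, Z=0, U=2, Y=1, V=1, X=2) weight 1/486
  (W=1, Z=1, U=1, Y=0, V=2, X=1) weight 1/729
  (W=1, Z=1, U=1, Y=1, V=2, X=1) weight 2/729
  (W=1, Z=1, U=2, Y=0, V=1, X=1) weight 1/243
  (W=1, Z=1, U=2, Y=1, V=1, X=1) weight 2/243
  … 16 more
Group by U:
  weight(U=1) = 8/405
  weight(U=2) = 8/135
Total weight = 8/405 + 8/135 = 32/405
P(U=1 | obs) = 8/405 / 32/405 = 1/4
P(U=2 | obs) = 8/135 / 32/405 = 3/4
argmax = 2

argmax_v P(U = v | obs) = 2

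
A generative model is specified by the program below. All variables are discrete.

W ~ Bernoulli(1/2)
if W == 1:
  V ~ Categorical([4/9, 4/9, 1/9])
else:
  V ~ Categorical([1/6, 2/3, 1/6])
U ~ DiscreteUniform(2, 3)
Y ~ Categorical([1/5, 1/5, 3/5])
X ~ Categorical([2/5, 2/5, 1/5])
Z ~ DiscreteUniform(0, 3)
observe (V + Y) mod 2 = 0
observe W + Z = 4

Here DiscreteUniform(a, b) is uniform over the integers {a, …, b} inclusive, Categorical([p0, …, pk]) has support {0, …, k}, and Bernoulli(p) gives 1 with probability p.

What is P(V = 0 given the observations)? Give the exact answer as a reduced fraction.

Enumerate traces; 30 have nonzero weight after conditioning:
  (W=1, V=0, U=2, Y=0, X=0, Z=3) weight 1/450
  (W=1, V=0, U=2, Y=0, X=1, Z=3) weight 1/450
  (W=1, V=0, U=2, Y=0, X=2, Z=3) weight 1/900
  (W=1, V=0, U=2, Y=2, X=0, Z=3) weight 1/150
  (W=1, V=0, U=2, Y=2, X=1, Z=3) weight 1/150
  (W=1, V=0, U=2, Y=2, X=2, Z=3) weight 1/300
  (W=1, V=0, U=3, Y=0, X=0, Z=3) weight 1/450
  (W=1, V=0, U=3, Y=0, X=1, Z=3) weight 1/450
  (W=1, V=1, U=2, Y=1, X=0, Z=3) weight 1/450
  (W=1, V=2, U=2, Y=0, X=0, Z=3) weight 1/1800
  … 20 more
Group by V:
  weight(V=0) = 2/45
  weight(V=1) = 1/90
  weight(V=2) = 1/90
Total weight = 2/45 + 1/90 + 1/90 = 1/15
P(V=0 | obs) = 2/45 / 1/15 = 2/3
P(V=1 | obs) = 1/90 / 1/15 = 1/6
P(V=2 | obs) = 1/90 / 1/15 = 1/6

P(V = 0 | obs) = 2/3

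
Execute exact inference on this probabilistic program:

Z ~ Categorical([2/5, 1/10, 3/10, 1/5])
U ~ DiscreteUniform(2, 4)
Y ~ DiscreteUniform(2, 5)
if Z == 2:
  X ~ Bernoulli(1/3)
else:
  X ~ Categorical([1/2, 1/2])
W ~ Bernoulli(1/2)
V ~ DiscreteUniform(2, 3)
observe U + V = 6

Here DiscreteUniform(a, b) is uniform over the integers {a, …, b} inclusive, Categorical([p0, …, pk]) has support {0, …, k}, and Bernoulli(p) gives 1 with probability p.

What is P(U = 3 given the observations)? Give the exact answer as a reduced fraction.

P(U = 3 | obs) = 1/2

Enumerate traces; 128 have nonzero weight after conditioning:
  (Z=0, U=3, Y=2, X=0, W=0, V=3) weight 1/240
  (Z=0, U=3, Y=2, X=0, W=1, V=3) weight 1/240
  (Z=0, U=3, Y=2, X=1, W=0, V=3) weight 1/240
  (Z=0, U=3, Y=2, X=1, W=1, V=3) weight 1/240
  (Z=0, U=3, Y=3, X=0, W=0, V=3) weight 1/240
  (Z=0, U=3, Y=3, X=0, W=1, V=3) weight 1/240
  (Z=0, U=3, Y=3, X=1, W=0, V=3) weight 1/240
  (Z=0, U=3, Y=3, X=1, W=1, V=3) weight 1/240
  (Z=0, U=4, Y=2, X=0, W=0, V=2) weight 1/240
  … 119 more
Group by U:
  weight(U=3) = 1/6
  weight(U=4) = 1/6
Total weight = 1/6 + 1/6 = 1/3
P(U=3 | obs) = 1/6 / 1/3 = 1/2
P(U=4 | obs) = 1/6 / 1/3 = 1/2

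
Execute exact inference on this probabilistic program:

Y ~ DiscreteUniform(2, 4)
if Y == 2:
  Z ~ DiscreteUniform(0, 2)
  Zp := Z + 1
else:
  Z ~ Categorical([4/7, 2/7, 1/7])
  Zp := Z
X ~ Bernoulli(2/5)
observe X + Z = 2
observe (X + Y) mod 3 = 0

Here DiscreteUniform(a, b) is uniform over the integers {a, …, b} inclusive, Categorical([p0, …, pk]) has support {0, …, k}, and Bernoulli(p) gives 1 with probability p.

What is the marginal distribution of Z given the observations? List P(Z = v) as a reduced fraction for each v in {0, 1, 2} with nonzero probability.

P(Z=1) = 14/23, P(Z=2) = 9/23

Enumerate traces; 2 have nonzero weight after conditioning:
  (Y=2, Z=1, X=1) weight 2/45
  (Y=3, Z=2, X=0) weight 1/35
Group by Z:
  weight(Z=1) = 2/45
  weight(Z=2) = 1/35
Total weight = 2/45 + 1/35 = 23/315
P(Z=1 | obs) = 2/45 / 23/315 = 14/23
P(Z=2 | obs) = 1/35 / 23/315 = 9/23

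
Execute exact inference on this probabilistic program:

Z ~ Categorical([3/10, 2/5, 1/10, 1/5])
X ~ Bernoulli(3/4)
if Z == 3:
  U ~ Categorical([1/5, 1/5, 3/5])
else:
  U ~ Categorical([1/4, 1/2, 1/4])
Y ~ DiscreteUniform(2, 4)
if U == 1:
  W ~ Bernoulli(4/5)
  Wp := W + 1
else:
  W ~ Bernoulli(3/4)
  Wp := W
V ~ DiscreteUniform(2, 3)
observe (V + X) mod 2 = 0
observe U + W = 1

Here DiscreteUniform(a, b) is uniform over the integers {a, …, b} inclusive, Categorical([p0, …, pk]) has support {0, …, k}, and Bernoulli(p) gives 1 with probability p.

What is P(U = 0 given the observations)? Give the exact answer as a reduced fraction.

Enumerate traces; 48 have nonzero weight after conditioning:
  (Z=0, X=0, U=0, Y=2, W=1, V=2) weight 3/1280
  (Z=0, X=0, U=0, Y=3, W=1, V=2) weight 3/1280
  (Z=0, X=0, U=0, Y=4, W=1, V=2) weight 3/1280
  (Z=0, X=0, U=1, Y=2, W=0, V=2) weight 1/800
  (Z=0, X=0, U=1, Y=3, W=0, V=2) weight 1/800
  (Z=0, X=0, U=1, Y=4, W=0, V=2) weight 1/800
  (Z=0, X=1, U=0, Y=2, W=1, V=3) weight 9/1280
  (Z=0, X=1, U=0, Y=3, W=1, V=3) weight 9/1280
  … 40 more
Group by U:
  weight(U=0) = 9/100
  weight(U=1) = 11/250
Total weight = 9/100 + 11/250 = 67/500
P(U=0 | obs) = 9/100 / 67/500 = 45/67
P(U=1 | obs) = 11/250 / 67/500 = 22/67

P(U = 0 | obs) = 45/67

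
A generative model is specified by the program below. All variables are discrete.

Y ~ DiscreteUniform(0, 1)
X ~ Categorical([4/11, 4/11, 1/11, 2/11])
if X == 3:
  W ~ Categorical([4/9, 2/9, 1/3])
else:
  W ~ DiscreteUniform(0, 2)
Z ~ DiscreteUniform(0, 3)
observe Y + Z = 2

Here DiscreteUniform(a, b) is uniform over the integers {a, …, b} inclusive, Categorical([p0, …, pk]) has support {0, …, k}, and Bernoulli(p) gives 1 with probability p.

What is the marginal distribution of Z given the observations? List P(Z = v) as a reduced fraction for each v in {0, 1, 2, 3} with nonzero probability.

Enumerate traces; 24 have nonzero weight after conditioning:
  (Y=0, X=0, W=0, Z=2) weight 1/66
  (Y=0, X=0, W=1, Z=2) weight 1/66
  (Y=0, X=0, W=2, Z=2) weight 1/66
  (Y=0, X=1, W=0, Z=2) weight 1/66
  (Y=0, X=1, W=1, Z=2) weight 1/66
  (Y=0, X=1, W=2, Z=2) weight 1/66
  (Y=0, X=2, W=0, Z=2) weight 1/264
  (Y=0, X=2, W=1, Z=2) weight 1/264
  (Y=1, X=0, W=0, Z=1) weight 1/66
  … 15 more
Group by Z:
  weight(Z=1) = 1/8
  weight(Z=2) = 1/8
Total weight = 1/8 + 1/8 = 1/4
P(Z=1 | obs) = 1/8 / 1/4 = 1/2
P(Z=2 | obs) = 1/8 / 1/4 = 1/2

P(Z=1) = 1/2, P(Z=2) = 1/2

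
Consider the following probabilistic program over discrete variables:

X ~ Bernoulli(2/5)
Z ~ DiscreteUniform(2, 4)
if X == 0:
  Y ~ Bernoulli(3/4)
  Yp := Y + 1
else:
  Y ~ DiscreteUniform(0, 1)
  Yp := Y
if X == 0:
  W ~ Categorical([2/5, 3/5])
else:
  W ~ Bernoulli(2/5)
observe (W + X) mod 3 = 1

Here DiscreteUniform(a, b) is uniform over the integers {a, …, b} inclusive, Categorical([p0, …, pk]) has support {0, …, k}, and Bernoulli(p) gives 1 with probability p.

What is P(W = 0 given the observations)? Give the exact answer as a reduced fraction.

P(W = 0 | obs) = 2/5

Enumerate traces; 12 have nonzero weight after conditioning:
  (X=0, Z=2, Y=0, W=1) weight 3/100
  (X=0, Z=2, Y=1, W=1) weight 9/100
  (X=0, Z=3, Y=0, W=1) weight 3/100
  (X=0, Z=3, Y=1, W=1) weight 9/100
  (X=0, Z=4, Y=0, W=1) weight 3/100
  (X=0, Z=4, Y=1, W=1) weight 9/100
  (X=1, Z=2, Y=0, W=0) weight 1/25
  (X=1, Z=2, Y=1, W=0) weight 1/25
  … 4 more
Group by W:
  weight(W=0) = 6/25
  weight(W=1) = 9/25
Total weight = 6/25 + 9/25 = 3/5
P(W=0 | obs) = 6/25 / 3/5 = 2/5
P(W=1 | obs) = 9/25 / 3/5 = 3/5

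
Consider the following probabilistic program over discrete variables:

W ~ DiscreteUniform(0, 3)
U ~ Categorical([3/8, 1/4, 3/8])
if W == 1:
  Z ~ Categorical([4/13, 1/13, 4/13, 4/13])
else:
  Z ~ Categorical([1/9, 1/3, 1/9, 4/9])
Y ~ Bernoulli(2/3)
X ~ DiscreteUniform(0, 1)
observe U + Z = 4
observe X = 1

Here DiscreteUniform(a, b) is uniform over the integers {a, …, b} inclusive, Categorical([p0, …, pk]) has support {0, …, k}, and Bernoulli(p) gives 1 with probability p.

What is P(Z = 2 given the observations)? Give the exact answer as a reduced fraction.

Enumerate traces; 16 have nonzero weight after conditioning:
  (W=0, U=1, Z=3, Y=0, X=1) weight 1/216
  (W=0, U=1, Z=3, Y=1, X=1) weight 1/108
  (W=0, U=2, Z=2, Y=0, X=1) weight 1/576
  (W=0, U=2, Z=2, Y=1, X=1) weight 1/288
  (W=1, U=1, Z=3, Y=0, X=1) weight 1/312
  (W=1, U=1, Z=3, Y=1, X=1) weight 1/156
  (W=1, U=2, Z=2, Y=0, X=1) weight 1/208
  (W=1, U=2, Z=2, Y=1, X=1) weight 1/104
  … 8 more
Group by Z:
  weight(Z=2) = 25/832
  weight(Z=3) = 2/39
Total weight = 25/832 + 2/39 = 203/2496
P(Z=2 | obs) = 25/832 / 203/2496 = 75/203
P(Z=3 | obs) = 2/39 / 203/2496 = 128/203

P(Z = 2 | obs) = 75/203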